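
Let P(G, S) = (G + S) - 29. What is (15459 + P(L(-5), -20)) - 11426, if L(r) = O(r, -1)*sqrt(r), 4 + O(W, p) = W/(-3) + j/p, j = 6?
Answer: 3984 - 25*I*sqrt(5)/3 ≈ 3984.0 - 18.634*I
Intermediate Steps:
O(W, p) = -4 + 6/p - W/3 (O(W, p) = -4 + (W/(-3) + 6/p) = -4 + (W*(-1/3) + 6/p) = -4 + (-W/3 + 6/p) = -4 + (6/p - W/3) = -4 + 6/p - W/3)
L(r) = sqrt(r)*(-10 - r/3) (L(r) = (-4 + 6/(-1) - r/3)*sqrt(r) = (-4 + 6*(-1) - r/3)*sqrt(r) = (-4 - 6 - r/3)*sqrt(r) = (-10 - r/3)*sqrt(r) = sqrt(r)*(-10 - r/3))
P(G, S) = -29 + G + S
(15459 + P(L(-5), -20)) - 11426 = (15459 + (-29 + sqrt(-5)*(-30 - 1*(-5))/3 - 20)) - 11426 = (15459 + (-29 + (I*sqrt(5))*(-30 + 5)/3 - 20)) - 11426 = (15459 + (-29 + (1/3)*(I*sqrt(5))*(-25) - 20)) - 11426 = (15459 + (-29 - 25*I*sqrt(5)/3 - 20)) - 11426 = (15459 + (-49 - 25*I*sqrt(5)/3)) - 11426 = (15410 - 25*I*sqrt(5)/3) - 11426 = 3984 - 25*I*sqrt(5)/3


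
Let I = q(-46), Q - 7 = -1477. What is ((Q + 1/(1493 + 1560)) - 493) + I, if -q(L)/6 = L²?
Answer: -44753926/3053 ≈ -14659.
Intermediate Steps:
Q = -1470 (Q = 7 - 1477 = -1470)
q(L) = -6*L²
I = -12696 (I = -6*(-46)² = -6*2116 = -12696)
((Q + 1/(1493 + 1560)) - 493) + I = ((-1470 + 1/(1493 + 1560)) - 493) - 12696 = ((-1470 + 1/3053) - 493) - 12696 = (-4487909/3053 - 493) - 12696 = -5993038/3053 - 12696 = -44753926/3053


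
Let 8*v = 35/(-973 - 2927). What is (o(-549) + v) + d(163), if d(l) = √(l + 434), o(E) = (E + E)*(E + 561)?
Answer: -82218247/6240 + √597 ≈ -13152.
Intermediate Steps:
o(E) = 2*E*(561 + E) (o(E) = (2*E)*(561 + E) = 2*E*(561 + E))
v = -7/6240 (v = (35/(-973 - 2927))/8 = (35/(-3900))/8 = (-1/3900*35)/8 = (⅛)*(-7/780) = -7/6240 ≈ -0.0011218)
d(l) = √(434 + l)
(o(-549) + v) + d(163) = (2*(-549)*(561 - 549) - 7/6240) + √(434 + 163) = (2*(-549)*12 - 7/6240) + √597 = (-13176 - 7/6240) + √597 = -82218247/6240 + √597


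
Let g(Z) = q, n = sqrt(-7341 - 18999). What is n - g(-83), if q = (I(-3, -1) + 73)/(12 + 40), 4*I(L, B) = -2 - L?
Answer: -293/208 + 2*I*sqrt(6585) ≈ -1.4087 + 162.3*I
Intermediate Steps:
I(L, B) = -1/2 - L/4 (I(L, B) = (-2 - L)/4 = -1/2 - L/4)
n = 2*I*sqrt(6585) (n = sqrt(-26340) = 2*I*sqrt(6585) ≈ 162.3*I)
q = 293/208 (q = ((-1/2 - 1/4*(-3)) + 73)/(12 + 40) = ((-1/2 + 3/4) + 73)/52 = (1/4 + 73)*(1/52) = (293/4)*(1/52) = 293/208 ≈ 1.4087)
g(Z) = 293/208
n - g(-83) = 2*I*sqrt(6585) - 1*293/208 = 2*I*sqrt(6585) - 293/208 = -293/208 + 2*I*sqrt(6585)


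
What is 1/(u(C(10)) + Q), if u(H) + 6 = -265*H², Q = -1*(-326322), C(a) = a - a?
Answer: 1/326316 ≈ 3.0645e-6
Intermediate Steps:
C(a) = 0
Q = 326322
u(H) = -6 - 265*H²
1/(u(C(10)) + Q) = 1/((-6 - 265*0²) + 326322) = 1/((-6 - 265*0) + 326322) = 1/((-6 + 0) + 326322) = 1/(-6 + 326322) = 1/326316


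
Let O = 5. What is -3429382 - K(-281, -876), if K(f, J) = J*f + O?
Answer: -3675543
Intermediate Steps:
K(f, J) = 5 + J*f (K(f, J) = J*f + 5 = 5 + J*f)
-3429382 - K(-281, -876) = -3429382 - (5 - 876*(-281)) = -3429382 - (5 + 246156) = -3429382 - 1*246161 = -3429382 - 246161 = -3675543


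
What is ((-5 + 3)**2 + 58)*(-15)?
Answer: -930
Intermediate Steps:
((-5 + 3)**2 + 58)*(-15) = ((-2)**2 + 58)*(-15) = (4 + 58)*(-15) = 62*(-15) = -930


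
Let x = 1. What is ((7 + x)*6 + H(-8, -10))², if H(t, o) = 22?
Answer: 4900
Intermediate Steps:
((7 + x)*6 + H(-8, -10))² = ((7 + 1)*6 + 22)² = (8*6 + 22)² = (48 + 22)² = 70² = 4900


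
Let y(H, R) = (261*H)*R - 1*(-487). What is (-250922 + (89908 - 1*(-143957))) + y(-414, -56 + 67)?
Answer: -1205164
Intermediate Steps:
y(H, R) = 487 + 261*H*R (y(H, R) = 261*H*R + 487 = 487 + 261*H*R)
(-250922 + (89908 - 1*(-143957))) + y(-414, -56 + 67) = (-250922 + (89908 - 1*(-143957))) + (487 + 261*(-414)*(-56 + 67)) = (-250922 + (89908 + 143957)) + (487 + 261*(-414)*11) = (-250922 + 233865) + (487 - 1188594) = -17057 - 1188107 = -1205164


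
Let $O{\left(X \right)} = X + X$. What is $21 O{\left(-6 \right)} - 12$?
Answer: $-264$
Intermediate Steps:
$O{\left(X \right)} = 2 X$
$21 O{\left(-6 \right)} - 12 = 21 \cdot 2 \left(-6\right) - 12 = 21 \left(-12\right) - 12 = -252 - 12 = -264$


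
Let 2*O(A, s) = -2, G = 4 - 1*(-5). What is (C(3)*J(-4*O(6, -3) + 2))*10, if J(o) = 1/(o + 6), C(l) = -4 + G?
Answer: 25/6 ≈ 4.1667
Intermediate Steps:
G = 9 (G = 4 + 5 = 9)
O(A, s) = -1 (O(A, s) = (½)*(-2) = -1)
C(l) = 5 (C(l) = -4 + 9 = 5)
J(o) = 1/(6 + o)
(C(3)*J(-4*O(6, -3) + 2))*10 = (5/(6 + (-4*(-1) + 2)))*10 = (5/(6 + (4 + 2)))*10 = (5/(6 + 6))*10 = (5/12)*10 = 25/6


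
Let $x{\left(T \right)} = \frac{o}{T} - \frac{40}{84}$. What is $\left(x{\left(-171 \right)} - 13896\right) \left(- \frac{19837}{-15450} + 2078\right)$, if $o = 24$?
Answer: $- \frac{1187498296205}{41097} \approx -2.8895 \cdot 10^{7}$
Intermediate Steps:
$x{\left(T \right)} = - \frac{10}{21} + \frac{24}{T}$ ($x{\left(T \right)} = \frac{24}{T} - \frac{40}{84} = \frac{24}{T} - \frac{10}{21} = - \frac{10}{21} + \frac{24}{T}$)
$\left(x{\left(-171 \right)} - 13896\right) \left(- \frac{19837}{-15450} + 2078\right) = \left(\left(- \frac{10}{21} + \frac{24}{-171}\right) - 13896\right) \left(- \frac{19837}{-15450} + 2078\right) = \left(\left(- \frac{10}{21} + 24 \left(- \frac{1}{171}\right)\right) - 13896\right) \left(\left(-19837\right) \left(- \frac{1}{15450}\right) + 2078\right) = \left(\left(- \frac{10}{21} - \frac{8}{57}\right) - 13896\right) \left(\frac{19837}{15450} + 2078\right) = \left(- \frac{82}{133} - 13896\right) \frac{32124937}{15450} = \left(- \frac{1848250}{133}\right) \frac{32124937}{15450} = - \frac{1187498296205}{41097}$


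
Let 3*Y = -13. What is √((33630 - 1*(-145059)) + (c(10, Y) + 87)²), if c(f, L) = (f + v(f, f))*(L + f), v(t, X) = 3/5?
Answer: √45071461/15 ≈ 447.57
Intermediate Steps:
v(t, X) = ⅗ (v(t, X) = 3*(⅕) = ⅗)
Y = -13/3 (Y = (⅓)*(-13) = -13/3 ≈ -4.3333)
c(f, L) = (⅗ + f)*(L + f) (c(f, L) = (f + ⅗)*(L + f) = (⅗ + f)*(L + f))
√((33630 - 1*(-145059)) + (c(10, Y) + 87)²) = √((33630 - 1*(-145059)) + ((10² + (⅗)*(-13/3) + (⅗)*10 - 13/3*10) + 87)²) = √((33630 + 145059) + ((100 - 13/5 + 6 - 130/3) + 87)²) = √(178689 + (901/15 + 87)²) = √(178689 + (2206/15)²) = √(178689 + 4866436/225) = √(45071461/225) = √45071461/15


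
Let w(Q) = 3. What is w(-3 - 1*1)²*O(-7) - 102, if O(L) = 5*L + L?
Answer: -480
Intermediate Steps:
O(L) = 6*L
w(-3 - 1*1)²*O(-7) - 102 = 3²*(6*(-7)) - 102 = 9*(-42) - 102 = -378 - 102 = -480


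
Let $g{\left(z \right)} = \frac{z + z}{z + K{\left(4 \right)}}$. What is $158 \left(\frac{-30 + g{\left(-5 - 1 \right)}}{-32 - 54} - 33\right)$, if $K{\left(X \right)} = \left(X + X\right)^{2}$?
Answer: $- \frac{6432654}{1247} \approx -5158.5$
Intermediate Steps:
$K{\left(X \right)} = 4 X^{2}$ ($K{\left(X \right)} = \left(2 X\right)^{2} = 4 X^{2}$)
$g{\left(z \right)} = \frac{2 z}{64 + z}$ ($g{\left(z \right)} = \frac{z + z}{z + 4 \cdot 4^{2}} = \frac{2 z}{z + 4 \cdot 16} = \frac{2 z}{z + 64} = \frac{2 z}{64 + z}$)
$158 \left(\frac{-30 + g{\left(-5 - 1 \right)}}{-32 - 54} - 33\right) = 158 \left(\frac{-30 + \frac{2 \left(-5 - 1\right)}{64 - 6}}{-32 - 54} - 33\right) = 158 \left(\frac{-30 + \frac{2 \left(-5 - 1\right)}{64 - 6}}{-86} - 33\right) = 158 \left(\left(-30 + 2 \left(-6\right) \frac{1}{64 - 6}\right) \left(- \frac{1}{86}\right) - 33\right) = 158 \left(\left(-30 + 2 \left(-6\right) \frac{1}{58}\right) \left(- \frac{1}{86}\right) - 33\right) = 158 \left(\left(-30 - \frac{6}{29}\right) \left(- \frac{1}{86}\right) - 33\right) = 158 \left(\left(- \frac{876}{29}\right) \left(- \frac{1}{86}\right) - 33\right) = 158 \left(\frac{438}{1247} - 33\right) = 158 \left(- \frac{40713}{1247}\right) = - \frac{6432654}{1247}$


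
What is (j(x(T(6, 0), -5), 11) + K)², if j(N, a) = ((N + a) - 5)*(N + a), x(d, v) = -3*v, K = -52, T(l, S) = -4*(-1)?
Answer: 244036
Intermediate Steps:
T(l, S) = 4
j(N, a) = (N + a)*(-5 + N + a) (j(N, a) = (-5 + N + a)*(N + a) = (N + a)*(-5 + N + a))
(j(x(T(6, 0), -5), 11) + K)² = (((-3*(-5))² + 11² - (-15)*(-5) - 5*11 + 2*(-3*(-5))*11) - 52)² = ((15² + 121 - 5*15 - 55 + 2*15*11) - 52)² = ((225 + 121 - 75 - 55 + 330) - 52)² = (546 - 52)² = 494² = 244036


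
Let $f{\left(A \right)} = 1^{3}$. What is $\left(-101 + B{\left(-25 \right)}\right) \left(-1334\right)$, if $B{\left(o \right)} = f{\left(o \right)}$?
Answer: $133400$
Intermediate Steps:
$f{\left(A \right)} = 1$
$B{\left(o \right)} = 1$
$\left(-101 + B{\left(-25 \right)}\right) \left(-1334\right) = \left(-101 + 1\right) \left(-1334\right) = \left(-100\right) \left(-1334\right) = 133400$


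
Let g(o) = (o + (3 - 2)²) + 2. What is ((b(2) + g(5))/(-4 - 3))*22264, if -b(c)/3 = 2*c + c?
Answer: 222640/7 ≈ 31806.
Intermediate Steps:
b(c) = -9*c (b(c) = -3*(2*c + c) = -9*c)
g(o) = 3 + o (g(o) = (o + 1²) + 2 = (o + 1) + 2 = (1 + o) + 2 = 3 + o)
((b(2) + g(5))/(-4 - 3))*22264 = ((-9*2 + (3 + 5))/(-4 - 3))*22264 = ((-18 + 8)/(-7))*22264 = -10*(-⅐)*22264 = (10/7)*22264 = 222640/7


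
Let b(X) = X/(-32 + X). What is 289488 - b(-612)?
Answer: 46607415/161 ≈ 2.8949e+5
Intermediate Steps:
289488 - b(-612) = 289488 - (-612)/(-32 - 612) = 289488 - (-612)/(-644) = 289488 - (-612)*(-1)/644 = 289488 - 1*153/161 = 289488 - 153/161 = 46607415/161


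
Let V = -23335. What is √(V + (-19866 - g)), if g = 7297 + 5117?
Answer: 7*I*√1135 ≈ 235.83*I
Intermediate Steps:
g = 12414
√(V + (-19866 - g)) = √(-23335 + (-19866 - 1*12414)) = √(-23335 + (-19866 - 12414)) = √(-23335 - 32280) = √(-55615) = 7*I*√1135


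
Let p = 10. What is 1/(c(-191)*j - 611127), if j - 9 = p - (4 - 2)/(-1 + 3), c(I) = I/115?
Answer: -115/70283043 ≈ -1.6362e-6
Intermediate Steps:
c(I) = I/115 (c(I) = I*(1/115) = I/115)
j = 18 (j = 9 + (10 - (4 - 2)/(-1 + 3)) = 9 + (10 - 2/2) = 9 + (10 - 1*1) = 9 + (10 - 1) = 9 + 9 = 18)
1/(c(-191)*j - 611127) = 1/(((1/115)*(-191))*18 - 611127) = 1/(-191/115*18 - 611127) = 1/(-3438/115 - 611127) = 1/(-70283043/115) = -115/70283043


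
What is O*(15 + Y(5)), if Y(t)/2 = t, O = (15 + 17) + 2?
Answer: 850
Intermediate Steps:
O = 34 (O = 32 + 2 = 34)
Y(t) = 2*t
O*(15 + Y(5)) = 34*(15 + 2*5) = 34*(15 + 10) = 34*25 = 850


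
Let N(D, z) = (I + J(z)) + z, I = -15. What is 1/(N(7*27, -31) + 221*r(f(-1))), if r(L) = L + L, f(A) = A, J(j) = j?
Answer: -1/519 ≈ -0.0019268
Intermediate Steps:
r(L) = 2*L
N(D, z) = -15 + 2*z (N(D, z) = (-15 + z) + z = -15 + 2*z)
1/(N(7*27, -31) + 221*r(f(-1))) = 1/((-15 + 2*(-31)) + 221*(2*(-1))) = 1/((-15 - 62) + 221*(-2)) = 1/(-77 - 442) = 1/(-519) = -1/519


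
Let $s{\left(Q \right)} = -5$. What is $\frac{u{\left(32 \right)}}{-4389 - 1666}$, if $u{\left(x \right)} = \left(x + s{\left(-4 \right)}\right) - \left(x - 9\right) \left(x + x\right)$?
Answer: $\frac{289}{1211} \approx 0.23865$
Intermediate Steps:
$u{\left(x \right)} = -5 + x - 2 x \left(-9 + x\right)$ ($u{\left(x \right)} = \left(x - 5\right) - \left(x - 9\right) \left(x + x\right) = \left(-5 + x\right) - \left(-9 + x\right) 2 x = \left(-5 + x\right) - 2 x \left(-9 + x\right) = -5 + x - 2 x \left(-9 + x\right)$)
$\frac{u{\left(32 \right)}}{-4389 - 1666} = \frac{-5 - 2 \cdot 32^{2} + 19 \cdot 32}{-4389 - 1666} = \frac{-5 - 2048 + 608}{-6055} = \left(-5 - 2048 + 608\right) \left(- \frac{1}{6055}\right) = \left(-1445\right) \left(- \frac{1}{6055}\right) = \frac{289}{1211}$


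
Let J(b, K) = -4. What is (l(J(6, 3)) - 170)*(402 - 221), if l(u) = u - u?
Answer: -30770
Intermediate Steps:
l(u) = 0
(l(J(6, 3)) - 170)*(402 - 221) = (0 - 170)*(402 - 221) = -170*181 = -30770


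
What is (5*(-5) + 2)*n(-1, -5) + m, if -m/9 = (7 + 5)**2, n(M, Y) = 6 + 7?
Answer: -1595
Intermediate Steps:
n(M, Y) = 13
m = -1296 (m = -9*(7 + 5)**2 = -9*12**2 = -9*144 = -1296)
(5*(-5) + 2)*n(-1, -5) + m = (5*(-5) + 2)*13 - 1296 = (-25 + 2)*13 - 1296 = -23*13 - 1296 = -299 - 1296 = -1595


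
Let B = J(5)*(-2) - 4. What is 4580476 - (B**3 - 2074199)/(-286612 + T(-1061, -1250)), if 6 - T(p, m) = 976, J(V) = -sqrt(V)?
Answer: 1317260374529/287582 + 68*sqrt(5)/143791 ≈ 4.5805e+6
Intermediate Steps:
T(p, m) = -970 (T(p, m) = 6 - 1*976 = 6 - 976 = -970)
B = -4 + 2*sqrt(5) (B = -sqrt(5)*(-2) - 4 = 2*sqrt(5) - 4 = -4 + 2*sqrt(5) ≈ 0.47214)
4580476 - (B**3 - 2074199)/(-286612 + T(-1061, -1250)) = 4580476 - ((-4 + 2*sqrt(5))**3 - 2074199)/(-286612 - 970) = 4580476 - (-2074199 + (-4 + 2*sqrt(5))**3)/(-287582) = 4580476 - (-2074199 + (-4 + 2*sqrt(5))**3)*(-1)/287582 = 4580476 - (2074199/287582 - (-4 + 2*sqrt(5))**3/287582) = 4580476 + (-2074199/287582 + (-4 + 2*sqrt(5))**3/287582) = 1317260374833/287582 + (-4 + 2*sqrt(5))**3/287582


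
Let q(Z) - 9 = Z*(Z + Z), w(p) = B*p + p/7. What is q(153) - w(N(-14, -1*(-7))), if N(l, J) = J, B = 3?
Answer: 46805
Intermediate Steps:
w(p) = 22*p/7 (w(p) = 3*p + p/7 = 22*p/7)
q(Z) = 9 + 2*Z**2 (q(Z) = 9 + Z*(Z + Z) = 9 + Z*(2*Z) = 9 + 2*Z**2)
q(153) - w(N(-14, -1*(-7))) = (9 + 2*153**2) - 22*(-1*(-7))/7 = (9 + 2*23409) - 22*7/7 = (9 + 46818) - 1*22 = 46827 - 22 = 46805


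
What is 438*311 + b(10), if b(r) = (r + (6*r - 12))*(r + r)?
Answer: 137378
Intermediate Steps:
b(r) = 2*r*(-12 + 7*r) (b(r) = (r + (-12 + 6*r))*(2*r) = (-12 + 7*r)*(2*r) = 2*r*(-12 + 7*r))
438*311 + b(10) = 438*311 + 2*10*(-12 + 7*10) = 136218 + 2*10*(-12 + 70) = 136218 + 2*10*58 = 136218 + 1160 = 137378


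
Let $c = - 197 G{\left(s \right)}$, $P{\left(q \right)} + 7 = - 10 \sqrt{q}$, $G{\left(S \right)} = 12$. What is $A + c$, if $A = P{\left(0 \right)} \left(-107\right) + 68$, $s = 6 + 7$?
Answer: $-1547$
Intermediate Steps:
$s = 13$
$P{\left(q \right)} = -7 - 10 \sqrt{q}$
$c = -2364$ ($c = \left(-197\right) 12 = -2364$)
$A = 817$ ($A = \left(-7 - 10 \sqrt{0}\right) \left(-107\right) + 68 = \left(-7 - 0\right) \left(-107\right) + 68 = \left(-7 + 0\right) \left(-107\right) + 68 = \left(-7\right) \left(-107\right) + 68 = 749 + 68 = 817$)
$A + c = 817 - 2364 = -1547$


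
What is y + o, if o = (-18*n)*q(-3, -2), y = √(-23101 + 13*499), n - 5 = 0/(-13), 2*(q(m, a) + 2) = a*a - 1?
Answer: 45 + 3*I*√1846 ≈ 45.0 + 128.9*I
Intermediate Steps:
q(m, a) = -5/2 + a²/2 (q(m, a) = -2 + (a*a - 1)/2 = -2 + (a² - 1)/2 = -2 + (-1 + a²)/2 = -2 + (-½ + a²/2) = -5/2 + a²/2)
n = 5 (n = 5 + 0/(-13) = 5 + 0*(-1/13) = 5 + 0 = 5)
y = 3*I*√1846 (y = √(-23101 + 6487) = √(-16614) = 3*I*√1846 ≈ 128.9*I)
o = 45 (o = (-18*5)*(-5/2 + (½)*(-2)²) = -90*(-5/2 + (½)*4) = -90*(-5/2 + 2) = -90*(-½) = 45)
y + o = 3*I*√1846 + 45 = 45 + 3*I*√1846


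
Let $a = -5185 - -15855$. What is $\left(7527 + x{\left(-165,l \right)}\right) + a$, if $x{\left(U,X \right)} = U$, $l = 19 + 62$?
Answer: $18032$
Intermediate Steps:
$l = 81$
$a = 10670$ ($a = -5185 + 15855 = 10670$)
$\left(7527 + x{\left(-165,l \right)}\right) + a = \left(7527 - 165\right) + 10670 = 7362 + 10670 = 18032$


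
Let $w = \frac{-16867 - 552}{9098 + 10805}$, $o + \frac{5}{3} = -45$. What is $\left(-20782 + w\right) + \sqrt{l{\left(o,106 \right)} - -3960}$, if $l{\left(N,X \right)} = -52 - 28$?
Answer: $- \frac{413641565}{19903} + 2 \sqrt{970} \approx -20721.0$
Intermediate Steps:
$o = - \frac{140}{3}$ ($o = - \frac{5}{3} - 45 = - \frac{140}{3} \approx -46.667$)
$l{\left(N,X \right)} = -80$ ($l{\left(N,X \right)} = -52 - 28 = -80$)
$w = - \frac{17419}{19903} \approx -0.87519$
$\left(-20782 + w\right) + \sqrt{l{\left(o,106 \right)} - -3960} = \left(-20782 - \frac{17419}{19903}\right) + \sqrt{-80 - -3960} = - \frac{413641565}{19903} + \sqrt{-80 + 3960} = - \frac{413641565}{19903} + \sqrt{3880} = - \frac{413641565}{19903} + 2 \sqrt{970}$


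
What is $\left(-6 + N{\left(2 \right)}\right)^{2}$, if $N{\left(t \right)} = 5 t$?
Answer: $16$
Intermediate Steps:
$\left(-6 + N{\left(2 \right)}\right)^{2} = \left(-6 + 5 \cdot 2\right)^{2} = \left(-6 + 10\right)^{2} = 4^{2} = 16$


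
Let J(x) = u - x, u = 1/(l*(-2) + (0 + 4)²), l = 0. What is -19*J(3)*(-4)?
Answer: -893/4 ≈ -223.25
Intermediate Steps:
u = 1/16 (u = 1/(0*(-2) + (0 + 4)²) = 1/(0 + 4²) = 1/(0 + 16) = 1/16 ≈ 0.062500)
J(x) = 1/16 - x
-19*J(3)*(-4) = -19*(1/16 - 1*3)*(-4) = -19*(1/16 - 3)*(-4) = -19*(-47/16)*(-4) = (893/16)*(-4) = -893/4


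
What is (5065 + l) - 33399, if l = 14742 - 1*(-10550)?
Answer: -3042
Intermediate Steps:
l = 25292 (l = 14742 + 10550 = 25292)
(5065 + l) - 33399 = (5065 + 25292) - 33399 = 30357 - 33399 = -3042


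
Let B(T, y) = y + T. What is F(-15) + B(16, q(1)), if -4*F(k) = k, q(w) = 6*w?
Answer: 103/4 ≈ 25.750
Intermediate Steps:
F(k) = -k/4
B(T, y) = T + y
F(-15) + B(16, q(1)) = -1/4*(-15) + (16 + 6*1) = 15/4 + (16 + 6) = 15/4 + 22 = 103/4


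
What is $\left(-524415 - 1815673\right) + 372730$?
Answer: $-1967358$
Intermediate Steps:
$\left(-524415 - 1815673\right) + 372730 = -2340088 + 372730 = -1967358$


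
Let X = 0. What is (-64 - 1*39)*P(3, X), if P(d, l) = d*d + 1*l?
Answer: -927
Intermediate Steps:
P(d, l) = l + d**2 (P(d, l) = d**2 + l = l + d**2)
(-64 - 1*39)*P(3, X) = (-64 - 1*39)*(0 + 3**2) = (-64 - 39)*(0 + 9) = -103*9 = -927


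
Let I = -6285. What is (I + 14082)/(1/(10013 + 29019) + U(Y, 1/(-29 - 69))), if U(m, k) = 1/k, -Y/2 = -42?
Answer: -101444168/1275045 ≈ -79.561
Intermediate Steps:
Y = 84 (Y = -2*(-42) = 84)
(I + 14082)/(1/(10013 + 29019) + U(Y, 1/(-29 - 69))) = (-6285 + 14082)/(1/(10013 + 29019) + 1/(1/(-29 - 69))) = 7797/(1/39032 + 1/(1/(-98))) = 7797/(1/39032 + 1/(-1/98)) = 7797/(1/39032 - 98) = 7797/(-3825135/39032) = 7797*(-39032/3825135) = -101444168/1275045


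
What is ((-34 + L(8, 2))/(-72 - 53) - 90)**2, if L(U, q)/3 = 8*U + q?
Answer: 130279396/15625 ≈ 8337.9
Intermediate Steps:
L(U, q) = 3*q + 24*U (L(U, q) = 3*(8*U + q) = 3*(q + 8*U) = 3*q + 24*U)
((-34 + L(8, 2))/(-72 - 53) - 90)**2 = ((-34 + (3*2 + 24*8))/(-72 - 53) - 90)**2 = ((-34 + (6 + 192))/(-125) - 90)**2 = ((-34 + 198)*(-1/125) - 90)**2 = (164*(-1/125) - 90)**2 = (-164/125 - 90)**2 = (-11414/125)**2 = 130279396/15625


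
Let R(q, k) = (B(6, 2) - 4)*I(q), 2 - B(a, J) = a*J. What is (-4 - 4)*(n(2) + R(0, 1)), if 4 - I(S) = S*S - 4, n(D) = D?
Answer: 880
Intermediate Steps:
B(a, J) = 2 - J*a (B(a, J) = 2 - a*J = 2 - J*a)
I(S) = 8 - S² (I(S) = 4 - (S*S - 4) = 4 - (S² - 4) = 4 - (-4 + S²) = 4 + (4 - S²) = 8 - S²)
R(q, k) = -112 + 14*q² (R(q, k) = ((2 - 1*2*6) - 4)*(8 - q²) = ((2 - 12) - 4)*(8 - q²) = (-10 - 4)*(8 - q²) = -14*(8 - q²) = -112 + 14*q²)
(-4 - 4)*(n(2) + R(0, 1)) = (-4 - 4)*(2 + (-112 + 14*0²)) = -8*(2 + (-112 + 14*0)) = -8*(2 + (-112 + 0)) = -8*(2 - 112) = -8*(-110) = 880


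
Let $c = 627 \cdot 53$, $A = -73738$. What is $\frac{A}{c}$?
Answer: $- \frac{73738}{33231} \approx -2.219$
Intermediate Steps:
$c = 33231$
$\frac{A}{c} = - \frac{73738}{33231}$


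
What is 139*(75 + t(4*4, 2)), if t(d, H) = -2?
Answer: 10147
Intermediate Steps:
139*(75 + t(4*4, 2)) = 139*(75 - 2) = 139*73 = 10147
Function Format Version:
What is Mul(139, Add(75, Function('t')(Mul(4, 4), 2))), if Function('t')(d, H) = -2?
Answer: 10147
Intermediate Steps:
Mul(139, Add(75, Function('t')(Mul(4, 4), 2))) = Mul(139, Add(75, -2)) = Mul(139, 73) = 10147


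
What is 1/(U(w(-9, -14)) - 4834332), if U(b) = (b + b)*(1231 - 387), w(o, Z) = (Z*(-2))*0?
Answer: -1/4834332 ≈ -2.0685e-7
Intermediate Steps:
w(o, Z) = 0 (w(o, Z) = -2*Z*0 = 0)
U(b) = 1688*b (U(b) = (2*b)*844 = 1688*b)
1/(U(w(-9, -14)) - 4834332) = 1/(1688*0 - 4834332) = 1/(0 - 4834332) = 1/(-4834332) = -1/4834332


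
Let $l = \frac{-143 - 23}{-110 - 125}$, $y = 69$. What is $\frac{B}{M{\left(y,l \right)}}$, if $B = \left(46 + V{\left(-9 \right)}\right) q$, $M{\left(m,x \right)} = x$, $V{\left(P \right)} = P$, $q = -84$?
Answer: $- \frac{365190}{83} \approx -4399.9$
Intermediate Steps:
$l = \frac{166}{235}$ ($l = - \frac{166}{-235} = \left(-166\right) \left(- \frac{1}{235}\right) = \frac{166}{235} \approx 0.70638$)
$B = -3108$ ($B = \left(46 - 9\right) \left(-84\right) = 37 \left(-84\right) = -3108$)
$\frac{B}{M{\left(y,l \right)}} = - \frac{3108}{\frac{166}{235}} = \left(-3108\right) \frac{235}{166} = - \frac{365190}{83}$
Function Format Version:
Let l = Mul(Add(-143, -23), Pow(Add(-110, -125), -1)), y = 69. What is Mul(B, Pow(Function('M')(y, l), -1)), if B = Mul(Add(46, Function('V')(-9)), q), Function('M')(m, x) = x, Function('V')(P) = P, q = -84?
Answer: Rational(-365190, 83) ≈ -4399.9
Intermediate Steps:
l = Rational(166, 235) (l = Mul(-166, Pow(-235, -1)) = Mul(-166, Rational(-1, 235)) = Rational(166, 235) ≈ 0.70638)
B = -3108 (B = Mul(Add(46, -9), -84) = Mul(37, -84) = -3108)
Mul(B, Pow(Function('M')(y, l), -1)) = Mul(-3108, Pow(Rational(166, 235), -1)) = Mul(-3108, Rational(235, 166)) = Rational(-365190, 83)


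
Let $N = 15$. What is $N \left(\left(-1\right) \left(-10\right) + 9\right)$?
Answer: $285$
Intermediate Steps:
$N \left(\left(-1\right) \left(-10\right) + 9\right) = 15 \left(\left(-1\right) \left(-10\right) + 9\right) = 15 \left(10 + 9\right) = 15 \cdot 19 = 285$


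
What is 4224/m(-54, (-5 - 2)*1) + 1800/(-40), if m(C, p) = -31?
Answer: -5619/31 ≈ -181.26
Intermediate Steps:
4224/m(-54, (-5 - 2)*1) + 1800/(-40) = 4224/(-31) + 1800/(-40) = 4224*(-1/31) + 1800*(-1/40) = -4224/31 - 45 = -5619/31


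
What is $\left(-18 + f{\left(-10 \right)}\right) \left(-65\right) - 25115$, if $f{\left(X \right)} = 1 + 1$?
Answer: $-24075$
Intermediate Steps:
$f{\left(X \right)} = 2$
$\left(-18 + f{\left(-10 \right)}\right) \left(-65\right) - 25115 = \left(-18 + 2\right) \left(-65\right) - 25115 = \left(-16\right) \left(-65\right) - 25115 = 1040 - 25115 = -24075$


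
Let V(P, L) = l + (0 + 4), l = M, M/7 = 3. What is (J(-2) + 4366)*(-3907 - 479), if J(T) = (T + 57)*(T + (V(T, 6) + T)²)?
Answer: -146277486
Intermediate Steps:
M = 21 (M = 7*3 = 21)
l = 21
V(P, L) = 25 (V(P, L) = 21 + (0 + 4) = 21 + 4 = 25)
J(T) = (57 + T)*(T + (25 + T)²) (J(T) = (T + 57)*(T + (25 + T)²) = (57 + T)*(T + (25 + T)²))
(J(-2) + 4366)*(-3907 - 479) = ((35625 + (-2)³ + 108*(-2)² + 3532*(-2)) + 4366)*(-3907 - 479) = ((35625 - 8 + 108*4 - 7064) + 4366)*(-4386) = ((35625 - 8 + 432 - 7064) + 4366)*(-4386) = (28985 + 4366)*(-4386) = 33351*(-4386) = -146277486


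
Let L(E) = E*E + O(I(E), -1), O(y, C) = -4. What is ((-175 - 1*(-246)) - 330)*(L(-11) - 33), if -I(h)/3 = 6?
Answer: -21756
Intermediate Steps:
I(h) = -18 (I(h) = -3*6 = -18)
L(E) = -4 + E² (L(E) = E*E - 4 = E² - 4 = -4 + E²)
((-175 - 1*(-246)) - 330)*(L(-11) - 33) = ((-175 - 1*(-246)) - 330)*((-4 + (-11)²) - 33) = ((-175 + 246) - 330)*((-4 + 121) - 33) = (71 - 330)*(117 - 33) = -259*84 = -21756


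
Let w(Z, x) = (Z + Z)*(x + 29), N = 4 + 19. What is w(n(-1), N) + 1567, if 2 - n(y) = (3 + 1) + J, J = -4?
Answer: 1775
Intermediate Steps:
n(y) = 2 (n(y) = 2 - ((3 + 1) - 4) = 2 - (4 - 4) = 2 - 1*0 = 2 + 0 = 2)
N = 23
w(Z, x) = 2*Z*(29 + x) (w(Z, x) = (2*Z)*(29 + x) = 2*Z*(29 + x))
w(n(-1), N) + 1567 = 2*2*(29 + 23) + 1567 = 2*2*52 + 1567 = 208 + 1567 = 1775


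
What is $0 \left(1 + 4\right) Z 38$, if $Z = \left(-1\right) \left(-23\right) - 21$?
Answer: $0$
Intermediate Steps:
$Z = 2$ ($Z = 23 - 21 = 2$)
$0 \left(1 + 4\right) Z 38 = 0 \left(1 + 4\right) 2 \cdot 38 = 0 \cdot 5 \cdot 2 \cdot 38 = 0 \cdot 2 \cdot 38 = 0 \cdot 38 = 0$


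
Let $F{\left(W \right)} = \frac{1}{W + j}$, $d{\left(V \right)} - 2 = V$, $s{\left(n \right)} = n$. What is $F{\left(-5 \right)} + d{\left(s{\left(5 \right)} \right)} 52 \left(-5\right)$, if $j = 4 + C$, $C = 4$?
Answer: $- \frac{5459}{3} \approx -1819.7$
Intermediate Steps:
$d{\left(V \right)} = 2 + V$
$j = 8$ ($j = 4 + 4 = 8$)
$F{\left(W \right)} = \frac{1}{8 + W}$ ($F{\left(W \right)} = \frac{1}{W + 8} = \frac{1}{8 + W}$)
$F{\left(-5 \right)} + d{\left(s{\left(5 \right)} \right)} 52 \left(-5\right) = \frac{1}{8 - 5} + \left(2 + 5\right) 52 \left(-5\right) = \frac{1}{3} + 7 \left(-260\right) = \frac{1}{3} - 1820 = - \frac{5459}{3}$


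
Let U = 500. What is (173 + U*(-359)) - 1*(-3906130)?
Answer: 3726803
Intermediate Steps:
(173 + U*(-359)) - 1*(-3906130) = (173 + 500*(-359)) - 1*(-3906130) = (173 - 179500) + 3906130 = -179327 + 3906130 = 3726803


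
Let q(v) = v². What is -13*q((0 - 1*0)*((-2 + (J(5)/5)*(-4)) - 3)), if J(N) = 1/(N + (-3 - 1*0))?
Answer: 0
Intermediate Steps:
J(N) = 1/(-3 + N) (J(N) = 1/(N + (-3 + 0)) = 1/(N - 3) = 1/(-3 + N))
-13*q((0 - 1*0)*((-2 + (J(5)/5)*(-4)) - 3)) = -13*(0 - 1*0)²*((-2 + (1/((-3 + 5)*5))*(-4)) - 3)² = -13*(0 + 0)²*((-2 + ((⅕)/2)*(-4)) - 3)² = -13*(0*((-2 + ((½)*(⅕))*(-4)) - 3))² = -13*(0*((-2 + (⅒)*(-4)) - 3))² = -13*(0*((-2 - ⅖) - 3))² = -13*(0*(-12/5 - 3))² = -13*(0*(-27/5))² = -13*0² = -13*0 = 0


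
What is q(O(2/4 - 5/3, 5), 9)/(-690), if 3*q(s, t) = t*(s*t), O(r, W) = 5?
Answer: -9/46 ≈ -0.19565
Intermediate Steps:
q(s, t) = s*t**2/3 (q(s, t) = (t*(s*t))/3 = (s*t**2)/3 = s*t**2/3)
q(O(2/4 - 5/3, 5), 9)/(-690) = ((1/3)*5*9**2)/(-690) = ((1/3)*5*81)*(-1/690) = 135*(-1/690) = -9/46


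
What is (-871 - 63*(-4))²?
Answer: 383161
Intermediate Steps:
(-871 - 63*(-4))² = (-871 + 252)² = (-619)² = 383161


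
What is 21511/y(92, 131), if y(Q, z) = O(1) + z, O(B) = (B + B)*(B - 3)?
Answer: 21511/127 ≈ 169.38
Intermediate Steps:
O(B) = 2*B*(-3 + B) (O(B) = (2*B)*(-3 + B) = 2*B*(-3 + B))
y(Q, z) = -4 + z (y(Q, z) = 2*1*(-3 + 1) + z = 2*1*(-2) + z = -4 + z)
21511/y(92, 131) = 21511/(-4 + 131) = 21511/127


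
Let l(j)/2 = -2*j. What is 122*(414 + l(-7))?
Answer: 53924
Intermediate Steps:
l(j) = -4*j (l(j) = 2*(-2*j) = -4*j)
122*(414 + l(-7)) = 122*(414 - 4*(-7)) = 122*(414 + 28) = 122*442 = 53924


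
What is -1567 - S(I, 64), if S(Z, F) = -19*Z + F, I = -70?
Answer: -2961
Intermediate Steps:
S(Z, F) = F - 19*Z
-1567 - S(I, 64) = -1567 - (64 - 19*(-70)) = -1567 - (64 + 1330) = -1567 - 1*1394 = -1567 - 1394 = -2961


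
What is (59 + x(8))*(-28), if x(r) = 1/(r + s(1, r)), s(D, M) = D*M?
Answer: -6615/4 ≈ -1653.8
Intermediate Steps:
x(r) = 1/(2*r) (x(r) = 1/(r + 1*r) = 1/(r + r) = 1/(2*r))
(59 + x(8))*(-28) = (59 + (1/2)/8)*(-28) = (59 + (1/2)*(1/8))*(-28) = (59 + 1/16)*(-28) = (945/16)*(-28) = -6615/4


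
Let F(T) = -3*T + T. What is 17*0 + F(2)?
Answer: -4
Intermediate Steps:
F(T) = -2*T
17*0 + F(2) = 17*0 - 2*2 = 0 - 4 = -4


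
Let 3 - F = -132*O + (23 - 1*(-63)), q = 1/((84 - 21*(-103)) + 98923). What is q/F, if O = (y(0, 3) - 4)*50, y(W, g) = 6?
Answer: 1/1327046890 ≈ 7.5355e-10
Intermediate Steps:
O = 100 (O = (6 - 4)*50 = 2*50 = 100)
q = 1/101170 (q = 1/((84 + 2163) + 98923) = 1/(2247 + 98923) = 1/101170 ≈ 9.8844e-6)
F = 13117 (F = 3 - (-132*100 + (23 - 1*(-63))) = 3 - (-13200 + (23 + 63)) = 3 - (-13200 + 86) = 3 - 1*(-13114) = 3 + 13114 = 13117)
q/F = (1/101170)/13117 = (1/101170)*(1/13117) = 1/1327046890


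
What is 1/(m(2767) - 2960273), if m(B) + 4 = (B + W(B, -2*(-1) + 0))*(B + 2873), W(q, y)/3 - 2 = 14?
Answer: 1/12916323 ≈ 7.7421e-8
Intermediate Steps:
W(q, y) = 48 (W(q, y) = 6 + 3*14 = 6 + 42 = 48)
m(B) = -4 + (48 + B)*(2873 + B) (m(B) = -4 + (B + 48)*(B + 2873) = -4 + (48 + B)*(2873 + B))
1/(m(2767) - 2960273) = 1/((137900 + 2767**2 + 2921*2767) - 2960273) = 1/((137900 + 7656289 + 8082407) - 2960273) = 1/(15876596 - 2960273) = 1/12916323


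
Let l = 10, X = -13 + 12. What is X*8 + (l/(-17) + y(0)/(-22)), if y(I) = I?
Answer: -146/17 ≈ -8.5882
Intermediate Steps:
X = -1
X*8 + (l/(-17) + y(0)/(-22)) = -1*8 + (10/(-17) + 0/(-22)) = -8 + (10*(-1/17) + 0*(-1/22)) = -8 + (-10/17 + 0) = -8 - 10/17 = -146/17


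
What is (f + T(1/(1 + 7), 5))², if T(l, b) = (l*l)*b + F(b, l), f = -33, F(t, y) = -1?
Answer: 4713241/4096 ≈ 1150.7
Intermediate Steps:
T(l, b) = -1 + b*l² (T(l, b) = (l*l)*b - 1 = l²*b - 1 = b*l² - 1 = -1 + b*l²)
(f + T(1/(1 + 7), 5))² = (-33 + (-1 + 5*(1/(1 + 7))²))² = (-33 + (-1 + 5*(1/8)²))² = (-33 + (-1 + 5*(⅛)²))² = (-33 + (-1 + 5*(1/64)))² = (-33 + (-1 + 5/64))² = (-33 - 59/64)² = (-2171/64)² = 4713241/4096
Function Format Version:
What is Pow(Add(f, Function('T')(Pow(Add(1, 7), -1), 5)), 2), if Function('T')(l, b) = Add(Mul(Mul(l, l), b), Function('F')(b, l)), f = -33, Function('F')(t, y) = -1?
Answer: Rational(4713241, 4096) ≈ 1150.7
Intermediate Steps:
Function('T')(l, b) = Add(-1, Mul(b, Pow(l, 2))) (Function('T')(l, b) = Add(Mul(Mul(l, l), b), -1) = Add(Mul(Pow(l, 2), b), -1) = Add(Mul(b, Pow(l, 2)), -1) = Add(-1, Mul(b, Pow(l, 2))))
Pow(Add(f, Function('T')(Pow(Add(1, 7), -1), 5)), 2) = Pow(Add(-33, Add(-1, Mul(5, Pow(Pow(Add(1, 7), -1), 2)))), 2) = Pow(Add(-33, Add(-1, Mul(5, Pow(Pow(8, -1), 2)))), 2) = Pow(Add(-33, Add(-1, Mul(5, Pow(Rational(1, 8), 2)))), 2) = Pow(Add(-33, Add(-1, Mul(5, Rational(1, 64)))), 2) = Pow(Add(-33, Add(-1, Rational(5, 64))), 2) = Pow(Add(-33, Rational(-59, 64)), 2) = Pow(Rational(-2171, 64), 2) = Rational(4713241, 4096)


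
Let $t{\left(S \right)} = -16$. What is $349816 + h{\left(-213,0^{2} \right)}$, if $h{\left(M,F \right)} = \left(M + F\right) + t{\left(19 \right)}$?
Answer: $349587$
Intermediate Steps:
$h{\left(M,F \right)} = -16 + F + M$ ($h{\left(M,F \right)} = \left(M + F\right) - 16 = \left(F + M\right) - 16 = -16 + F + M$)
$349816 + h{\left(-213,0^{2} \right)} = 349816 - \left(229 + 0\right) = 349816 - 229 = 349587$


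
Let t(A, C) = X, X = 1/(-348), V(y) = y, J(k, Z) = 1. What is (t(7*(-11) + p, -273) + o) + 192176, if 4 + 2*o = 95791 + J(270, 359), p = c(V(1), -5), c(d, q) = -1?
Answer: 83544359/348 ≈ 2.4007e+5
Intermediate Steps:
p = -1
X = -1/348 ≈ -0.0028736
t(A, C) = -1/348
o = 47894 (o = -2 + (95791 + 1)/2 = -2 + (½)*95792 = -2 + 47896 = 47894)
(t(7*(-11) + p, -273) + o) + 192176 = (-1/348 + 47894) + 192176 = 16667111/348 + 192176 = 83544359/348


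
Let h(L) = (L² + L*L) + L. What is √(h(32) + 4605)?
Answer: √6685 ≈ 81.762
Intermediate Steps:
h(L) = L + 2*L² (h(L) = (L² + L²) + L = 2*L² + L = L + 2*L²)
√(h(32) + 4605) = √(32*(1 + 2*32) + 4605) = √(32*(1 + 64) + 4605) = √(32*65 + 4605) = √(2080 + 4605) = √6685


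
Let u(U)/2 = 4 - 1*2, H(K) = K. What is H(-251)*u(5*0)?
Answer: -1004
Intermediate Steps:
u(U) = 4 (u(U) = 2*(4 - 1*2) = 2*(4 - 2) = 2*2 = 4)
H(-251)*u(5*0) = -251*4 = -1004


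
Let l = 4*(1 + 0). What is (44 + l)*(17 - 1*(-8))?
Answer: 1200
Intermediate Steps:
l = 4 (l = 4*1 = 4)
(44 + l)*(17 - 1*(-8)) = (44 + 4)*(17 - 1*(-8)) = 48*(17 + 8) = 48*25 = 1200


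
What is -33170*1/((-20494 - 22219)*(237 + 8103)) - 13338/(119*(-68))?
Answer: 59395205020/36032302383 ≈ 1.6484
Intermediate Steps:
-33170*1/((-20494 - 22219)*(237 + 8103)) - 13338/(119*(-68)) = -33170/((-42713*8340)) - 13338/(-8092) = -33170/(-356226420) - 13338*(-1/8092) = -33170*(-1/356226420) + 6669/4046 = 3317/35622642 + 6669/4046 = 59395205020/36032302383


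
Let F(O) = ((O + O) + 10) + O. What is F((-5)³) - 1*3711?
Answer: -4076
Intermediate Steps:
F(O) = 10 + 3*O (F(O) = (2*O + 10) + O = (10 + 2*O) + O = 10 + 3*O)
F((-5)³) - 1*3711 = (10 + 3*(-5)³) - 1*3711 = (10 + 3*(-125)) - 3711 = (10 - 375) - 3711 = -365 - 3711 = -4076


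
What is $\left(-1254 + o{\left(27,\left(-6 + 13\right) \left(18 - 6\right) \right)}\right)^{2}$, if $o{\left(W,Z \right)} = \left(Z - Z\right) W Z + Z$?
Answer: $1368900$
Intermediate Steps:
$o{\left(W,Z \right)} = Z$ ($o{\left(W,Z \right)} = 0 W Z + Z = 0 Z + Z = 0 + Z = Z$)
$\left(-1254 + o{\left(27,\left(-6 + 13\right) \left(18 - 6\right) \right)}\right)^{2} = \left(-1254 + \left(-6 + 13\right) \left(18 - 6\right)\right)^{2} = \left(-1254 + 7 \cdot 12\right)^{2} = \left(-1254 + 84\right)^{2} = \left(-1170\right)^{2} = 1368900$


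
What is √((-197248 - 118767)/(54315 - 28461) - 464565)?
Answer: 5*I*√12421481417574/25854 ≈ 681.6*I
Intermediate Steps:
√((-197248 - 118767)/(54315 - 28461) - 464565) = √(-316015/25854 - 464565) = √(-12011179525/25854) = 5*I*√12421481417574/25854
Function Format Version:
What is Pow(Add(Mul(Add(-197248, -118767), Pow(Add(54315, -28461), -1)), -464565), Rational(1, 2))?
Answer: Mul(Rational(5, 25854), I, Pow(12421481417574, Rational(1, 2))) ≈ Mul(681.60, I)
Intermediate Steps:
Pow(Add(Mul(Add(-197248, -118767), Pow(Add(54315, -28461), -1)), -464565), Rational(1, 2)) = Pow(Add(Mul(-316015, Pow(25854, -1)), -464565), Rational(1, 2)) = Pow(Add(Mul(-316015, Rational(1, 25854)), -464565), Rational(1, 2)) = Pow(Add(Rational(-316015, 25854), -464565), Rational(1, 2)) = Pow(Rational(-12011179525, 25854), Rational(1, 2)) = Mul(Rational(5, 25854), I, Pow(12421481417574, Rational(1, 2)))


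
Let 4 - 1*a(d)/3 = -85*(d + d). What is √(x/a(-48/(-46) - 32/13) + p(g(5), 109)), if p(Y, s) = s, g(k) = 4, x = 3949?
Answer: √1073917839/3222 ≈ 10.171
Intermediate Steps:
a(d) = 12 + 510*d (a(d) = 12 - (-255)*(d + d) = 12 - (-255)*2*d = 12 - (-510)*d = 12 + 510*d)
√(x/a(-48/(-46) - 32/13) + p(g(5), 109)) = √(3949/(12 + 510*(-48/(-46) - 32/13)) + 109) = √(3949/(12 + 510*(-48*(-1/46) - 32*1/13)) + 109) = √(3949/(12 + 510*(24/23 - 32/13)) + 109) = √(3949/(12 + 510*(-424/299)) + 109) = √(3949/(12 - 216240/299) + 109) = √(3949/(-212652/299) + 109) = √(3949*(-299/212652) + 109) = √(-107341/19332 + 109) = √(1999847/19332) = √1073917839/3222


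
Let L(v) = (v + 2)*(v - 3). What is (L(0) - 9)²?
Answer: 225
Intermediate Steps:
L(v) = (-3 + v)*(2 + v) (L(v) = (2 + v)*(-3 + v) = (-3 + v)*(2 + v))
(L(0) - 9)² = ((-6 + 0² - 1*0) - 9)² = ((-6 + 0 + 0) - 9)² = (-6 - 9)² = (-15)² = 225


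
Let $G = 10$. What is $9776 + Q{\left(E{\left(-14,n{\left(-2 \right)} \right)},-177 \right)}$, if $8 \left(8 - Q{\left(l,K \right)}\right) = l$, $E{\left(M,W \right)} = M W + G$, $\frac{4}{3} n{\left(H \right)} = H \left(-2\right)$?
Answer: $9788$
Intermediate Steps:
$n{\left(H \right)} = - \frac{3 H}{2}$ ($n{\left(H \right)} = \frac{3 H \left(-2\right)}{4} = \frac{3 \left(- 2 H\right)}{4} = - \frac{3 H}{2}$)
$E{\left(M,W \right)} = 10 + M W$ ($E{\left(M,W \right)} = M W + 10 = 10 + M W$)
$Q{\left(l,K \right)} = 8 - \frac{l}{8}$
$9776 + Q{\left(E{\left(-14,n{\left(-2 \right)} \right)},-177 \right)} = 9776 + \left(8 - \frac{10 - 14 \left(\left(- \frac{3}{2}\right) \left(-2\right)\right)}{8}\right) = 9776 + \left(8 - \frac{10 - 42}{8}\right) = 9776 + \left(8 - -4\right) = 9776 + \left(8 + 4\right) = 9776 + 12 = 9788$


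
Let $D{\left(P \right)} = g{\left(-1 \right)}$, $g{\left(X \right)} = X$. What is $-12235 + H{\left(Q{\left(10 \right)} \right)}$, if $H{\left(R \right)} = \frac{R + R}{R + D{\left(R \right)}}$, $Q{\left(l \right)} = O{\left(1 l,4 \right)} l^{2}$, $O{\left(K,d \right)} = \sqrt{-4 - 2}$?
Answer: $- \frac{733992235}{60001} - \frac{200 i \sqrt{6}}{60001} \approx -12233.0 - 0.0081648 i$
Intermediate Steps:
$D{\left(P \right)} = -1$
$O{\left(K,d \right)} = i \sqrt{6}$ ($O{\left(K,d \right)} = \sqrt{-6} = i \sqrt{6}$)
$Q{\left(l \right)} = i \sqrt{6} l^{2}$
$H{\left(R \right)} = \frac{2 R}{-1 + R}$ ($H{\left(R \right)} = \frac{R + R}{R - 1} = \frac{2 R}{-1 + R}$)
$-12235 + H{\left(Q{\left(10 \right)} \right)} = -12235 + \frac{2 i \sqrt{6} \cdot 10^{2}}{-1 + i \sqrt{6} \cdot 10^{2}} = -12235 + \frac{2 i \sqrt{6} \cdot 100}{-1 + i \sqrt{6} \cdot 100} = -12235 + \frac{2 \cdot 100 i \sqrt{6}}{-1 + 100 i \sqrt{6}} = -12235 + \frac{200 i \sqrt{6}}{-1 + 100 i \sqrt{6}}$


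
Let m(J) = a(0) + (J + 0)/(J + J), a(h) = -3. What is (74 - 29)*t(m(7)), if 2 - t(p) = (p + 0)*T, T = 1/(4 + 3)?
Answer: 1485/14 ≈ 106.07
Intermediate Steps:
m(J) = -5/2 (m(J) = -3 + (J + 0)/(J + J) = -3 + J/((2*J)) = -3 + J*(1/(2*J)) = -3 + ½ = -5/2)
T = ⅐ (T = 1/7 = ⅐ ≈ 0.14286)
t(p) = 2 - p/7 (t(p) = 2 - (p + 0)/7 = 2 - p/7)
(74 - 29)*t(m(7)) = (74 - 29)*(2 - ⅐*(-5/2)) = 45*(2 + 5/14) = 45*(33/14) = 1485/14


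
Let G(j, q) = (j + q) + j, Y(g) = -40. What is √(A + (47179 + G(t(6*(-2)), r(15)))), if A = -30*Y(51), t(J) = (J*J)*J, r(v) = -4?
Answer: 3*√4991 ≈ 211.94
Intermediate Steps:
t(J) = J³ (t(J) = J²*J = J³)
G(j, q) = q + 2*j
A = 1200 (A = -30*(-40) = 1200)
√(A + (47179 + G(t(6*(-2)), r(15)))) = √(1200 + (47179 + (-4 + 2*(6*(-2))³))) = √(1200 + (47179 + (-4 + 2*(-12)³))) = √(1200 + (47179 + (-4 + 2*(-1728)))) = √(1200 + (47179 + (-4 - 3456))) = √(1200 + (47179 - 3460)) = √(1200 + 43719) = √44919 = 3*√4991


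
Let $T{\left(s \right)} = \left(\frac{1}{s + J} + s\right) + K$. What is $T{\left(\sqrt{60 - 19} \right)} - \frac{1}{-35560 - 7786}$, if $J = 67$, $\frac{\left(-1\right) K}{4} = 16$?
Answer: $- \frac{6168241941}{96401504} + \frac{4447 \sqrt{41}}{4448} \approx -57.583$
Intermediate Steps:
$K = -64$ ($K = \left(-4\right) 16 = -64$)
$T{\left(s \right)} = -64 + s + \frac{1}{67 + s}$ ($T{\left(s \right)} = \left(\frac{1}{s + 67} + s\right) - 64 = \left(\frac{1}{67 + s} + s\right) - 64 = \left(s + \frac{1}{67 + s}\right) - 64 = -64 + s + \frac{1}{67 + s}$)
$T{\left(\sqrt{60 - 19} \right)} - \frac{1}{-35560 - 7786} = \frac{-4287 + \left(\sqrt{60 - 19}\right)^{2} + 3 \sqrt{60 - 19}}{67 + \sqrt{60 - 19}} - \frac{1}{-35560 - 7786} = \frac{-4287 + \left(\sqrt{41}\right)^{2} + 3 \sqrt{41}}{67 + \sqrt{41}} - \frac{1}{-43346} = \frac{-4287 + 41 + 3 \sqrt{41}}{67 + \sqrt{41}} - - \frac{1}{43346} = \frac{-4246 + 3 \sqrt{41}}{67 + \sqrt{41}} + \frac{1}{43346} = \frac{1}{43346} + \frac{-4246 + 3 \sqrt{41}}{67 + \sqrt{41}}$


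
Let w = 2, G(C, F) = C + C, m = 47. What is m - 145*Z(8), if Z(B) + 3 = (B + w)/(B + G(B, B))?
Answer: 5059/12 ≈ 421.58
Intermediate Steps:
G(C, F) = 2*C
Z(B) = -3 + (2 + B)/(3*B) (Z(B) = -3 + (B + 2)/(B + 2*B) = -3 + (2 + B)/((3*B)) = -3 + (2 + B)*(1/(3*B)) = -3 + (2 + B)/(3*B))
m - 145*Z(8) = 47 - 290*(1 - 4*8)/(3*8) = 47 - 290*(1 - 32)/(3*8) = 47 - 290*(-31)/(3*8) = 47 - 145*(-31/12) = 47 + 4495/12 = 5059/12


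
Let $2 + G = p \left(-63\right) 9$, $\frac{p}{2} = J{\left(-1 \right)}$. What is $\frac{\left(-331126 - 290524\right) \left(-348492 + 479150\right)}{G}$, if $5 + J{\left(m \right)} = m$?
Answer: $- \frac{40611772850}{3401} \approx -1.1941 \cdot 10^{7}$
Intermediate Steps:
$J{\left(m \right)} = -5 + m$
$p = -12$ ($p = 2 \left(-5 - 1\right) = 2 \left(-6\right) = -12$)
$G = 6802$ ($G = -2 + \left(-12\right) \left(-63\right) 9 = -2 + 756 \cdot 9 = -2 + 6804 = 6802$)
$\frac{\left(-331126 - 290524\right) \left(-348492 + 479150\right)}{G} = \frac{\left(-331126 - 290524\right) \left(-348492 + 479150\right)}{6802} = \left(-621650\right) 130658 \cdot \frac{1}{6802} = \left(-81223545700\right) \frac{1}{6802} = - \frac{40611772850}{3401}$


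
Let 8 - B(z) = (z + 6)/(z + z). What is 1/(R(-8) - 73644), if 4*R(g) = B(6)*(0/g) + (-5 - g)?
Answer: -4/294573 ≈ -1.3579e-5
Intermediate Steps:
B(z) = 8 - (6 + z)/(2*z) (B(z) = 8 - (z + 6)/(z + z) = 8 - (6 + z)/(2*z))
R(g) = -5/4 - g/4 (R(g) = ((15/2 - 3/6)*(0/g) + (-5 - g))/4 = ((15/2 - 3*⅙)*0 + (-5 - g))/4 = ((15/2 - ½)*0 + (-5 - g))/4 = (7*0 + (-5 - g))/4 = (0 + (-5 - g))/4 = (-5 - g)/4 = -5/4 - g/4)
1/(R(-8) - 73644) = 1/((-5/4 - ¼*(-8)) - 73644) = 1/((-5/4 + 2) - 73644) = 1/(¾ - 73644) = 1/(-294573/4) = -4/294573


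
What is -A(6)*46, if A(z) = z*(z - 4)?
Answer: -552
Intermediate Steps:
A(z) = z*(-4 + z)
-A(6)*46 = -6*(-4 + 6)*46 = -6*2*46 = -1*12*46 = -12*46 = -552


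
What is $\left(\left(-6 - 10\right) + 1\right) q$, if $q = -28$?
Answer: $420$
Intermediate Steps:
$\left(\left(-6 - 10\right) + 1\right) q = \left(\left(-6 - 10\right) + 1\right) \left(-28\right) = \left(-16 + 1\right) \left(-28\right) = \left(-15\right) \left(-28\right) = 420$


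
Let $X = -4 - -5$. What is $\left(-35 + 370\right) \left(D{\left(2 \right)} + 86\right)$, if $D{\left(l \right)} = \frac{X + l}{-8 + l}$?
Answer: $\frac{57285}{2} \approx 28643.0$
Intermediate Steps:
$X = 1$ ($X = -4 + 5 = 1$)
$D{\left(l \right)} = \frac{1 + l}{-8 + l}$
$\left(-35 + 370\right) \left(D{\left(2 \right)} + 86\right) = \left(-35 + 370\right) \left(\frac{1 + 2}{-8 + 2} + 86\right) = 335 \left(\frac{1}{-6} \cdot 3 + 86\right) = 335 \left(\left(- \frac{1}{6}\right) 3 + 86\right) = 335 \left(- \frac{1}{2} + 86\right) = 335 \cdot \frac{171}{2} = \frac{57285}{2}$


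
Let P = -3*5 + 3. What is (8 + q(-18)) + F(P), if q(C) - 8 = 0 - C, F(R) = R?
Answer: 22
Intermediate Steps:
P = -12 (P = -15 + 3 = -12)
q(C) = 8 - C (q(C) = 8 + (0 - C) = 8 - C)
(8 + q(-18)) + F(P) = (8 + (8 - 1*(-18))) - 12 = (8 + (8 + 18)) - 12 = (8 + 26) - 12 = 34 - 12 = 22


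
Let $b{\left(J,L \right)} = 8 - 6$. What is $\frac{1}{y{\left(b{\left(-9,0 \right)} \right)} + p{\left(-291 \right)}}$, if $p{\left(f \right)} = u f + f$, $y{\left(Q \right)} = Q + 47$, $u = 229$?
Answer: $- \frac{1}{66881} \approx -1.4952 \cdot 10^{-5}$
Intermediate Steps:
$b{\left(J,L \right)} = 2$
$y{\left(Q \right)} = 47 + Q$
$p{\left(f \right)} = 230 f$ ($p{\left(f \right)} = 229 f + f = 230 f$)
$\frac{1}{y{\left(b{\left(-9,0 \right)} \right)} + p{\left(-291 \right)}} = \frac{1}{\left(47 + 2\right) + 230 \left(-291\right)} = \frac{1}{49 - 66930} = \frac{1}{-66881} = - \frac{1}{66881}$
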